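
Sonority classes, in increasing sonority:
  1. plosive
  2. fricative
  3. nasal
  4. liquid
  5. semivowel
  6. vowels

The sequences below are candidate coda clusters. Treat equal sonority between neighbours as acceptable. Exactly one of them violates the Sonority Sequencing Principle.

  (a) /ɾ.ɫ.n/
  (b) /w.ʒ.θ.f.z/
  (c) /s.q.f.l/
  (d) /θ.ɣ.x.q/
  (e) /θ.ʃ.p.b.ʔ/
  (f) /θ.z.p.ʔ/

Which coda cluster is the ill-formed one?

c

(a) sonority 4-4-3: well-formed.
(b) sonority 5-2-2-2-2: well-formed.
(c) sonority 2-1-2-4: ill-formed.
(d) sonority 2-2-2-1: well-formed.
(e) sonority 2-2-1-1-1: well-formed.
(f) sonority 2-2-1-1: well-formed.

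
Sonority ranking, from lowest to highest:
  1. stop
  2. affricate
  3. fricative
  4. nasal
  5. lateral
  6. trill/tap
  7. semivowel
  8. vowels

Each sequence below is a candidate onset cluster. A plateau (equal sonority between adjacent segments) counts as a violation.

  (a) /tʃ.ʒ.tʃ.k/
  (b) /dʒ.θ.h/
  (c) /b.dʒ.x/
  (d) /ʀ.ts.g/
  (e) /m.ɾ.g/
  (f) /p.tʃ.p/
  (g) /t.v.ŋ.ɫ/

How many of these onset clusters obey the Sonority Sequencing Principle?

2

(a) sonority 2-3-2-1: ill-formed.
(b) sonority 2-3-3: ill-formed.
(c) sonority 1-2-3: well-formed.
(d) sonority 6-2-1: ill-formed.
(e) sonority 4-6-1: ill-formed.
(f) sonority 1-2-1: ill-formed.
(g) sonority 1-3-4-5: well-formed.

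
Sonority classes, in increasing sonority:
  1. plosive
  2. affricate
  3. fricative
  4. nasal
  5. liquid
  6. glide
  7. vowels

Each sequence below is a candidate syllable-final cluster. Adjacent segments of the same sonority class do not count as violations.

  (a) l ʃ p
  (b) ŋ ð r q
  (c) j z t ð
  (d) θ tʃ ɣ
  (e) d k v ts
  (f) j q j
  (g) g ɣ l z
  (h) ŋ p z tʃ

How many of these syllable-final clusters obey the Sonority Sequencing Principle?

(a) l ʃ p: profile 5-3-1 — obeys.
(b) ŋ ð r q: profile 4-3-5-1 — violates.
(c) j z t ð: profile 6-3-1-3 — violates.
(d) θ tʃ ɣ: profile 3-2-3 — violates.
(e) d k v ts: profile 1-1-3-2 — violates.
(f) j q j: profile 6-1-6 — violates.
(g) g ɣ l z: profile 1-3-5-3 — violates.
(h) ŋ p z tʃ: profile 4-1-3-2 — violates.

1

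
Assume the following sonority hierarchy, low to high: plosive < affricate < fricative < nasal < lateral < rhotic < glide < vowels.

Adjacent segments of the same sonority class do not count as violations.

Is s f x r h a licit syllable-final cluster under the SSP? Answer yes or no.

/s/: fricative = 3.
/f/: fricative = 3.
/x/: fricative = 3.
/r/: rhotic = 6.
/h/: fricative = 3.
The profile is 3-3-3-6-3. Between /x/ (3) and /r/ (6) sonority does not fall, so the cluster violates the SSP.

no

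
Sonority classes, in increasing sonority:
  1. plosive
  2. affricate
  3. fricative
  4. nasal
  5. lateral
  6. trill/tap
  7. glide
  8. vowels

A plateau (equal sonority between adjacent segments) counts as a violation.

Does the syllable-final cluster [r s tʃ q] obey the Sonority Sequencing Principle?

/r/ — trill/tap, sonority 6.
/s/ — fricative, sonority 3.
/tʃ/ — affricate, sonority 2.
/q/ — plosive, sonority 1.
The profile 6-3-2-1 strictly falls, so the syllable-final cluster satisfies the SSP.

yes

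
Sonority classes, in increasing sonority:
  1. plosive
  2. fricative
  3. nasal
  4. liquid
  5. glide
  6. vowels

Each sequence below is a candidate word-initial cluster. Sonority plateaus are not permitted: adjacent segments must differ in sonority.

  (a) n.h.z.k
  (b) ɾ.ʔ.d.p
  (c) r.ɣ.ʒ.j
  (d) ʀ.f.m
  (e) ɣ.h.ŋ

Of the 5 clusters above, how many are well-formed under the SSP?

0

(a) sonority 3-2-2-1: ill-formed.
(b) sonority 4-1-1-1: ill-formed.
(c) sonority 4-2-2-5: ill-formed.
(d) sonority 4-2-3: ill-formed.
(e) sonority 2-2-3: ill-formed.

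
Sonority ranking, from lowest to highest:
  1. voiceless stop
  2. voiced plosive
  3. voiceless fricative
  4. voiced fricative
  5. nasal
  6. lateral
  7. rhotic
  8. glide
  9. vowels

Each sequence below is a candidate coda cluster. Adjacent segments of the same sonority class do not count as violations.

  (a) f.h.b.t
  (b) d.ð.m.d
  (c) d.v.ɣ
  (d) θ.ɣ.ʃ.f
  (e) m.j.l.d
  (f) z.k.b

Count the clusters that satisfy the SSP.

(a) sonority 3-3-2-1: well-formed.
(b) sonority 2-4-5-2: ill-formed.
(c) sonority 2-4-4: ill-formed.
(d) sonority 3-4-3-3: ill-formed.
(e) sonority 5-8-6-2: ill-formed.
(f) sonority 4-1-2: ill-formed.

1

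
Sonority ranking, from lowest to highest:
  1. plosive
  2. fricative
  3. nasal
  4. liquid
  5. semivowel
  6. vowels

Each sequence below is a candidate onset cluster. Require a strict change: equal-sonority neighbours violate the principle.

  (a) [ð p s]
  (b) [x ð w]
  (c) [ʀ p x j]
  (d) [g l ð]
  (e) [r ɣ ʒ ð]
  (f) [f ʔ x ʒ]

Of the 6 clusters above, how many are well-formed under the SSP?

0

(a) [ð p s]: profile 2-1-2 — violates.
(b) [x ð w]: profile 2-2-5 — violates.
(c) [ʀ p x j]: profile 4-1-2-5 — violates.
(d) [g l ð]: profile 1-4-2 — violates.
(e) [r ɣ ʒ ð]: profile 4-2-2-2 — violates.
(f) [f ʔ x ʒ]: profile 2-1-2-2 — violates.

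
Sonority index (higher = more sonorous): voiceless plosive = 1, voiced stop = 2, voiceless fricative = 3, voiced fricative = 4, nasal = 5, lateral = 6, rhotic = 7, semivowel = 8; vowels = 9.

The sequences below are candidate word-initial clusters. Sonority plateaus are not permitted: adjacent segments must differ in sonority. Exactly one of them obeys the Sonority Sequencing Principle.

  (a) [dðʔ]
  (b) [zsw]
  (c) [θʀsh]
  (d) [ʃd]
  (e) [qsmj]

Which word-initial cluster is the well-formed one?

(a) 2-4-1 → violates
(b) 4-3-8 → violates
(c) 3-7-3-3 → violates
(d) 3-2 → violates
(e) 1-3-5-8 → obeys

e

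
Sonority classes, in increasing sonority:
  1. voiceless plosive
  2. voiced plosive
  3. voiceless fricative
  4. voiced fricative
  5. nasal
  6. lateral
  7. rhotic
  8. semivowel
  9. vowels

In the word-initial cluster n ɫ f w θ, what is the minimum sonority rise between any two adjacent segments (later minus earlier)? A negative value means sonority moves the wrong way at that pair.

/n/: nasal = 5.
/ɫ/: lateral = 6.
/f/: voiceless fricative = 3.
/w/: semivowel = 8.
/θ/: voiceless fricative = 3.
/n/→/ɫ/: change +1.
/ɫ/→/f/: change -3.
/f/→/w/: change +5.
/w/→/θ/: change -5.
Minimum = -5.

-5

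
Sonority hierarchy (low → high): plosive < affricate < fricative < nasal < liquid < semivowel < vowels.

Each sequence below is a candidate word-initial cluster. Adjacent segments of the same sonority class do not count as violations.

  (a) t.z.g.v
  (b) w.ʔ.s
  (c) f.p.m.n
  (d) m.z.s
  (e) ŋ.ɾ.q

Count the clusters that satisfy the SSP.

(a) t.z.g.v: profile 1-3-1-3 — violates.
(b) w.ʔ.s: profile 6-1-3 — violates.
(c) f.p.m.n: profile 3-1-4-4 — violates.
(d) m.z.s: profile 4-3-3 — violates.
(e) ŋ.ɾ.q: profile 4-5-1 — violates.

0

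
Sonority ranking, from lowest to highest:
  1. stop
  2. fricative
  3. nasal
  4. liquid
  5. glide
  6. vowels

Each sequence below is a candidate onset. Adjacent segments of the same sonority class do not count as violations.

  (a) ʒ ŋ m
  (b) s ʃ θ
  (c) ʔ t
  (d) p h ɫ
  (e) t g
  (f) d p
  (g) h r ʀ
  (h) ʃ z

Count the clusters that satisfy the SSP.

(a) ʒ ŋ m: profile 2-3-3 — obeys.
(b) s ʃ θ: profile 2-2-2 — obeys.
(c) ʔ t: profile 1-1 — obeys.
(d) p h ɫ: profile 1-2-4 — obeys.
(e) t g: profile 1-1 — obeys.
(f) d p: profile 1-1 — obeys.
(g) h r ʀ: profile 2-4-4 — obeys.
(h) ʃ z: profile 2-2 — obeys.

8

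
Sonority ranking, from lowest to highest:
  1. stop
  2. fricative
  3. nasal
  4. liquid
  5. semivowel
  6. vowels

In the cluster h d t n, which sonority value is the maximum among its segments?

3

/h/ is a fricative (sonority 2).
/d/ is a stop (sonority 1).
/t/ is a stop (sonority 1).
/n/ is a nasal (sonority 3).
The maximum is 3.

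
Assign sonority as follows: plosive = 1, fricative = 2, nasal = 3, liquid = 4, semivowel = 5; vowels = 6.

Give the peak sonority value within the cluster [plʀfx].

4

/p/ is a plosive (sonority 1).
/l/ is a liquid (sonority 4).
/ʀ/ is a liquid (sonority 4).
/f/ is a fricative (sonority 2).
/x/ is a fricative (sonority 2).
The maximum is 4.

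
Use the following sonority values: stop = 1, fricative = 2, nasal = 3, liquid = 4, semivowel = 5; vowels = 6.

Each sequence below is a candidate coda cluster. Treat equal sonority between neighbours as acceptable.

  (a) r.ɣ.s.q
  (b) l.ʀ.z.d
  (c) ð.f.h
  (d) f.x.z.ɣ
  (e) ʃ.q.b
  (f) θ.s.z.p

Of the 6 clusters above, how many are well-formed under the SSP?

(a) sonority 4-2-2-1: well-formed.
(b) sonority 4-4-2-1: well-formed.
(c) sonority 2-2-2: well-formed.
(d) sonority 2-2-2-2: well-formed.
(e) sonority 2-1-1: well-formed.
(f) sonority 2-2-2-1: well-formed.

6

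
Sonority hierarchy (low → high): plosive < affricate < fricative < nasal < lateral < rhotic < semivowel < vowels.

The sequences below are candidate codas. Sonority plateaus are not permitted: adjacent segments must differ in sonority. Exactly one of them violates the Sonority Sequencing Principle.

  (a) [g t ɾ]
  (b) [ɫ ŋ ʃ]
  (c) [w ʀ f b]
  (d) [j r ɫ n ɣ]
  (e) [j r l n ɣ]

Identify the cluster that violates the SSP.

(a) sonority 1-1-6: ill-formed.
(b) sonority 5-4-3: well-formed.
(c) sonority 7-6-3-1: well-formed.
(d) sonority 7-6-5-4-3: well-formed.
(e) sonority 7-6-5-4-3: well-formed.

a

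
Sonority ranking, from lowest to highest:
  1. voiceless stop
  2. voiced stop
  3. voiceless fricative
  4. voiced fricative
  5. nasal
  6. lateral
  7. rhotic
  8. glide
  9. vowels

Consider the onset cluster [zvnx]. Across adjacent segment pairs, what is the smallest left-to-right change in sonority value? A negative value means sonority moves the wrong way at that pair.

/z/: voiced fricative = 4.
/v/: voiced fricative = 4.
/n/: nasal = 5.
/x/: voiceless fricative = 3.
/z/→/v/: change +0.
/v/→/n/: change +1.
/n/→/x/: change -2.
Minimum = -2.

-2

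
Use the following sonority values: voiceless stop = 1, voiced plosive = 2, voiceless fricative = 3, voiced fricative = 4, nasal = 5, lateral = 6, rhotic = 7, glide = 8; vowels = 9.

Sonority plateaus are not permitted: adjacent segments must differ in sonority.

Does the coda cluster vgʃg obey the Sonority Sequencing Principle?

/v/: voiced fricative = 4.
/g/: voiced plosive = 2.
/ʃ/: voiceless fricative = 3.
/g/: voiced plosive = 2.
The profile is 4-2-3-2. Between /g/ (2) and /ʃ/ (3) sonority does not fall, so the cluster violates the SSP.

no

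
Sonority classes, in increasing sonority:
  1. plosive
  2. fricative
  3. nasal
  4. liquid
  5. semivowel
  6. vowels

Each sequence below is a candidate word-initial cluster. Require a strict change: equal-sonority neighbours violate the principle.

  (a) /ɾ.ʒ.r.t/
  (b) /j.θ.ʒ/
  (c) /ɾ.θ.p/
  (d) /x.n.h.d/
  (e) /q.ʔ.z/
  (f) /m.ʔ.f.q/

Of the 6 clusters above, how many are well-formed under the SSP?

(a) sonority 4-2-4-1: ill-formed.
(b) sonority 5-2-2: ill-formed.
(c) sonority 4-2-1: ill-formed.
(d) sonority 2-3-2-1: ill-formed.
(e) sonority 1-1-2: ill-formed.
(f) sonority 3-1-2-1: ill-formed.

0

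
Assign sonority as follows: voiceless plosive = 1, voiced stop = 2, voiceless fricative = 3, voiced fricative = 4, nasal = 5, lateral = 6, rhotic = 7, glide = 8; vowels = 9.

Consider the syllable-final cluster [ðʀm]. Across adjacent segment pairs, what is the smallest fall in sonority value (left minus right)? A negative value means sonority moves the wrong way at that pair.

-3

/ð/ is a voiced fricative (sonority 4).
/ʀ/ is a rhotic (sonority 7).
/m/ is a nasal (sonority 5).
/ð/→/ʀ/: change -3.
/ʀ/→/m/: change +2.
Minimum = -3.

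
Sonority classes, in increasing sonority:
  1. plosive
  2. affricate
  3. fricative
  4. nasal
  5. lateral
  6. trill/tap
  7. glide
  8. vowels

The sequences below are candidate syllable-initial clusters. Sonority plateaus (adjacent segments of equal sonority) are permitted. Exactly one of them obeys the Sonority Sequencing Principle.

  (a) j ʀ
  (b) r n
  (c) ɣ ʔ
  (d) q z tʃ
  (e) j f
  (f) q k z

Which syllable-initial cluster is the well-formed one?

f

(a) j ʀ: profile 7-6 — violates.
(b) r n: profile 6-4 — violates.
(c) ɣ ʔ: profile 3-1 — violates.
(d) q z tʃ: profile 1-3-2 — violates.
(e) j f: profile 7-3 — violates.
(f) q k z: profile 1-1-3 — obeys.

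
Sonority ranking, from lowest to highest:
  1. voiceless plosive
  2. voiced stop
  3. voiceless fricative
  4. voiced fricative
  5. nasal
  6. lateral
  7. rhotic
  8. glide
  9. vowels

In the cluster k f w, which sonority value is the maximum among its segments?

8

/k/ — voiceless plosive, sonority 1.
/f/ — voiceless fricative, sonority 3.
/w/ — glide, sonority 8.
The maximum is 8.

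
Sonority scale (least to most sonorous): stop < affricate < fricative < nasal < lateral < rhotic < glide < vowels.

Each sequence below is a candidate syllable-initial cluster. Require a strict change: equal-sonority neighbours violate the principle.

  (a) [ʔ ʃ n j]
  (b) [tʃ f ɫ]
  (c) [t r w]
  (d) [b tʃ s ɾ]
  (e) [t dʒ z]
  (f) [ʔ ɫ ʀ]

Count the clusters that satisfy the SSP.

(a) [ʔ ʃ n j]: profile 1-3-4-7 — obeys.
(b) [tʃ f ɫ]: profile 2-3-5 — obeys.
(c) [t r w]: profile 1-6-7 — obeys.
(d) [b tʃ s ɾ]: profile 1-2-3-6 — obeys.
(e) [t dʒ z]: profile 1-2-3 — obeys.
(f) [ʔ ɫ ʀ]: profile 1-5-6 — obeys.

6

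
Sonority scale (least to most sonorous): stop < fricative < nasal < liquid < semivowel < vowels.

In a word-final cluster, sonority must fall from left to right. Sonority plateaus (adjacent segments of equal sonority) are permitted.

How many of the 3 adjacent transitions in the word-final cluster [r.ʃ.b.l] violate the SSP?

1

/r/ — liquid, sonority 4.
/ʃ/ — fricative, sonority 2.
/b/ — stop, sonority 1.
/l/ — liquid, sonority 4.
/r/→/ʃ/: 4→2 (falls) — ok.
/ʃ/→/b/: 2→1 (falls) — ok.
/b/→/l/: 1→4 (does not fall) — violation.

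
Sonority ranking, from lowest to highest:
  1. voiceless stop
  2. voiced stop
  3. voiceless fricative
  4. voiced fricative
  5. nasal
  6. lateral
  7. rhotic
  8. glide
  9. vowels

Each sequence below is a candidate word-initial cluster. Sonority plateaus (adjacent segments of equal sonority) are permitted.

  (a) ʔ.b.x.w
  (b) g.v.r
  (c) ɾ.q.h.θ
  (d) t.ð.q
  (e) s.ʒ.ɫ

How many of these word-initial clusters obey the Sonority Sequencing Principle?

3

(a) sonority 1-2-3-8: well-formed.
(b) sonority 2-4-7: well-formed.
(c) sonority 7-1-3-3: ill-formed.
(d) sonority 1-4-1: ill-formed.
(e) sonority 3-4-6: well-formed.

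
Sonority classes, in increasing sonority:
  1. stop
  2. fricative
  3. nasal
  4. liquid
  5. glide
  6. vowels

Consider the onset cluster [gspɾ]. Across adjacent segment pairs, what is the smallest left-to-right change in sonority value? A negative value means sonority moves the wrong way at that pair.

-1

/g/ is a stop (sonority 1).
/s/ is a fricative (sonority 2).
/p/ is a stop (sonority 1).
/ɾ/ is a liquid (sonority 4).
/g/→/s/: change +1.
/s/→/p/: change -1.
/p/→/ɾ/: change +3.
Minimum = -1.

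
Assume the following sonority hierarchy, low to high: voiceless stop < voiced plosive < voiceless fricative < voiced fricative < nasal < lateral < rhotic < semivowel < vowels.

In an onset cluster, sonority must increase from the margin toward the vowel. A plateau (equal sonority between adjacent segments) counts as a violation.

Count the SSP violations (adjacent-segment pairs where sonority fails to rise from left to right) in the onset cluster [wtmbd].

/w/ — semivowel, sonority 8.
/t/ — voiceless stop, sonority 1.
/m/ — nasal, sonority 5.
/b/ — voiced plosive, sonority 2.
/d/ — voiced plosive, sonority 2.
/w/→/t/: 8→1 (does not rise) — violation.
/t/→/m/: 1→5 (rises) — ok.
/m/→/b/: 5→2 (does not rise) — violation.
/b/→/d/: 2→2 (plateau) — violation.

3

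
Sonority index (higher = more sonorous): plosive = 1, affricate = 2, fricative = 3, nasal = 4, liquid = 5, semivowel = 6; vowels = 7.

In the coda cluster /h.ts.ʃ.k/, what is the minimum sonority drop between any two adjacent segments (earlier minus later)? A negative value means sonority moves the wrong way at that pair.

-1

/h/ — fricative, sonority 3.
/ts/ — affricate, sonority 2.
/ʃ/ — fricative, sonority 3.
/k/ — plosive, sonority 1.
/h/→/ts/: change +1.
/ts/→/ʃ/: change -1.
/ʃ/→/k/: change +2.
Minimum = -1.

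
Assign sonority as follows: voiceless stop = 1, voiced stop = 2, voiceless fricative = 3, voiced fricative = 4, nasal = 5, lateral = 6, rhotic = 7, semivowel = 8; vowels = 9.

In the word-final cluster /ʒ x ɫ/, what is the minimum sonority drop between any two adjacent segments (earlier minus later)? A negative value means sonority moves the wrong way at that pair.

-3

/ʒ/ is a voiced fricative (sonority 4).
/x/ is a voiceless fricative (sonority 3).
/ɫ/ is a lateral (sonority 6).
/ʒ/→/x/: change +1.
/x/→/ɫ/: change -3.
Minimum = -3.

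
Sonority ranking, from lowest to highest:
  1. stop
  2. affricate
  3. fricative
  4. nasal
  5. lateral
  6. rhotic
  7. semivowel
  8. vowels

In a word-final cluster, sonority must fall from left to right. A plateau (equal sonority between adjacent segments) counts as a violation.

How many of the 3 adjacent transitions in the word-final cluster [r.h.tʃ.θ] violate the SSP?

1

/r/: rhotic = 6.
/h/: fricative = 3.
/tʃ/: affricate = 2.
/θ/: fricative = 3.
/r/→/h/: 6→3 (falls) — ok.
/h/→/tʃ/: 3→2 (falls) — ok.
/tʃ/→/θ/: 2→3 (does not fall) — violation.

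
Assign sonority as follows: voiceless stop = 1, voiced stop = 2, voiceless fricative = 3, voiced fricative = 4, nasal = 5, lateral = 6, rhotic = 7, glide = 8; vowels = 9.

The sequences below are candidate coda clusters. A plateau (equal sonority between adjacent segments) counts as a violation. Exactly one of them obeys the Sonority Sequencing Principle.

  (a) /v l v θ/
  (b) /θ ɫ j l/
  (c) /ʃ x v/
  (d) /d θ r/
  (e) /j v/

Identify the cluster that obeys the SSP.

(a) 4-6-4-3 → violates
(b) 3-6-8-6 → violates
(c) 3-3-4 → violates
(d) 2-3-7 → violates
(e) 8-4 → obeys

e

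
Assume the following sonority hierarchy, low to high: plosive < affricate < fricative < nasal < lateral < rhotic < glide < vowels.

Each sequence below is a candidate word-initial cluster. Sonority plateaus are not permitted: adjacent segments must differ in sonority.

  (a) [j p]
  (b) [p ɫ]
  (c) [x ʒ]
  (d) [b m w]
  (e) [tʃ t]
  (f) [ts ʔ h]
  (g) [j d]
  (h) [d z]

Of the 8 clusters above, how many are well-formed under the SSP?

(a) 7-1 → violates
(b) 1-5 → obeys
(c) 3-3 → violates
(d) 1-4-7 → obeys
(e) 2-1 → violates
(f) 2-1-3 → violates
(g) 7-1 → violates
(h) 1-3 → obeys

3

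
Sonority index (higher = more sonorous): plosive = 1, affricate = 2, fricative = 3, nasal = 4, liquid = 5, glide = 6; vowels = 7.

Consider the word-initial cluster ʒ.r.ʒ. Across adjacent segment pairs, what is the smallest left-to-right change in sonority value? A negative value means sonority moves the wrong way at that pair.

/ʒ/ is a fricative (sonority 3).
/r/ is a liquid (sonority 5).
/ʒ/ is a fricative (sonority 3).
/ʒ/→/r/: change +2.
/r/→/ʒ/: change -2.
Minimum = -2.

-2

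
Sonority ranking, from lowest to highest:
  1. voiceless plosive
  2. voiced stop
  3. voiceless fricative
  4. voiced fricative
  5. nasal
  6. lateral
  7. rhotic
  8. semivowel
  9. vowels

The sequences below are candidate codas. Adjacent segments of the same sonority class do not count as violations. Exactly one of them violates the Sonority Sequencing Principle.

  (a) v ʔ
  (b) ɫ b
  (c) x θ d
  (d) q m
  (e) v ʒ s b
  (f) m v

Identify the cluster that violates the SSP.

(a) sonority 4-1: well-formed.
(b) sonority 6-2: well-formed.
(c) sonority 3-3-2: well-formed.
(d) sonority 1-5: ill-formed.
(e) sonority 4-4-3-2: well-formed.
(f) sonority 5-4: well-formed.

d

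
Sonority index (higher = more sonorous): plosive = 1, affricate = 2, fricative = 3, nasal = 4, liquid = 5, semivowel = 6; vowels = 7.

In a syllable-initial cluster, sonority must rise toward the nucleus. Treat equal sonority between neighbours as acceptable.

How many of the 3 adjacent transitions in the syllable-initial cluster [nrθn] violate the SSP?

/n/: nasal = 4.
/r/: liquid = 5.
/θ/: fricative = 3.
/n/: nasal = 4.
/n/→/r/: 4→5 (rises) — ok.
/r/→/θ/: 5→3 (does not rise) — violation.
/θ/→/n/: 3→4 (rises) — ok.

1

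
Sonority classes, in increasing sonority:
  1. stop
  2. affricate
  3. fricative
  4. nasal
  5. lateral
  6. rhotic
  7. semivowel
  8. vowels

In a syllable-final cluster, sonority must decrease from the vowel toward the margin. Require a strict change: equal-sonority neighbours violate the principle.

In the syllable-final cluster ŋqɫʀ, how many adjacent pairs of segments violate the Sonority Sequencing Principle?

2

/ŋ/: nasal = 4.
/q/: stop = 1.
/ɫ/: lateral = 5.
/ʀ/: rhotic = 6.
/ŋ/→/q/: 4→1 (falls) — ok.
/q/→/ɫ/: 1→5 (does not fall) — violation.
/ɫ/→/ʀ/: 5→6 (does not fall) — violation.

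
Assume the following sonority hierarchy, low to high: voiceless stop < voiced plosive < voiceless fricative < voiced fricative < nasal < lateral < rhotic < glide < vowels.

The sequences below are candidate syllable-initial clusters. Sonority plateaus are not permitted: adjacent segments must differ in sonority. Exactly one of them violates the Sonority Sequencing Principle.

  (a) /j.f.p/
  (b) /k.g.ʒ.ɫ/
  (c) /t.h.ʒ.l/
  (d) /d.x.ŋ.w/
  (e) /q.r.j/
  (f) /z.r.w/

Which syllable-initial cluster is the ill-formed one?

(a) /j.f.p/: profile 8-3-1 — violates.
(b) /k.g.ʒ.ɫ/: profile 1-2-4-6 — obeys.
(c) /t.h.ʒ.l/: profile 1-3-4-6 — obeys.
(d) /d.x.ŋ.w/: profile 2-3-5-8 — obeys.
(e) /q.r.j/: profile 1-7-8 — obeys.
(f) /z.r.w/: profile 4-7-8 — obeys.

a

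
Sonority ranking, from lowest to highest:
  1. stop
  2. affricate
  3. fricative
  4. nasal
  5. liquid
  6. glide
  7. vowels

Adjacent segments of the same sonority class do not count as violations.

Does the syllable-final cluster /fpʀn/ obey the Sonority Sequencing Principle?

no

/f/ is a fricative (sonority 3).
/p/ is a stop (sonority 1).
/ʀ/ is a liquid (sonority 5).
/n/ is a nasal (sonority 4).
The profile is 3-1-5-4. Between /p/ (1) and /ʀ/ (5) sonority does not fall, so the cluster violates the SSP.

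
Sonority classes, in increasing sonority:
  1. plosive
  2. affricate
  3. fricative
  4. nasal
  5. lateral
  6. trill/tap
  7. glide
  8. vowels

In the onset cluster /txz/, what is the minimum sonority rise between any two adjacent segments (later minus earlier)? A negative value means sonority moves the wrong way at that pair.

0

/t/ — plosive, sonority 1.
/x/ — fricative, sonority 3.
/z/ — fricative, sonority 3.
/t/→/x/: change +2.
/x/→/z/: change +0.
Minimum = 0.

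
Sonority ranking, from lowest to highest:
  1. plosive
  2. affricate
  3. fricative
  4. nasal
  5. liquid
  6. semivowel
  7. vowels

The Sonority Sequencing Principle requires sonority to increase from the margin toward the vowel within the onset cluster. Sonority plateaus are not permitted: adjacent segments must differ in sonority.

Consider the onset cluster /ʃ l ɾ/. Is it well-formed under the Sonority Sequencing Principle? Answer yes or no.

no

/ʃ/: fricative = 3.
/l/: liquid = 5.
/ɾ/: liquid = 5.
The profile is 3-5-5. Between /l/ (5) and /ɾ/ (5) sonority does not rise, so the cluster violates the SSP.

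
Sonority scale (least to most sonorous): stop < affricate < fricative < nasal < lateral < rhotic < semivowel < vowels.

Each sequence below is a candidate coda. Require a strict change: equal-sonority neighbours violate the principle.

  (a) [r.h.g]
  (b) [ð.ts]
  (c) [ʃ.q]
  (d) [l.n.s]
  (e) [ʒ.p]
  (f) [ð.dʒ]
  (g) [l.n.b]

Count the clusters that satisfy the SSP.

7

(a) [r.h.g]: profile 6-3-1 — obeys.
(b) [ð.ts]: profile 3-2 — obeys.
(c) [ʃ.q]: profile 3-1 — obeys.
(d) [l.n.s]: profile 5-4-3 — obeys.
(e) [ʒ.p]: profile 3-1 — obeys.
(f) [ð.dʒ]: profile 3-2 — obeys.
(g) [l.n.b]: profile 5-4-1 — obeys.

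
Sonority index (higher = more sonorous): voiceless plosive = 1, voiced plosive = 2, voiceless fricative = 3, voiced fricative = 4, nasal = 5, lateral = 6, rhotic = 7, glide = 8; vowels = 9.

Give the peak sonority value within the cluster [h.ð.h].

4

/h/: voiceless fricative = 3.
/ð/: voiced fricative = 4.
/h/: voiceless fricative = 3.
The maximum is 4.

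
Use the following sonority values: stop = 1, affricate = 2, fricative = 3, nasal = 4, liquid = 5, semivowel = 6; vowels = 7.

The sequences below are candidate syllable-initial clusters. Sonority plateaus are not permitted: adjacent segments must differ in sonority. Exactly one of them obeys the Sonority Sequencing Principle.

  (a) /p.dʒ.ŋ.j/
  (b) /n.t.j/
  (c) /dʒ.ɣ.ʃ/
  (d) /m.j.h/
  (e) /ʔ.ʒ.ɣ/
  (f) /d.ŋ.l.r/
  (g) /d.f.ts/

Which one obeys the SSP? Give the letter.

a

(a) 1-2-4-6 → obeys
(b) 4-1-6 → violates
(c) 2-3-3 → violates
(d) 4-6-3 → violates
(e) 1-3-3 → violates
(f) 1-4-5-5 → violates
(g) 1-3-2 → violates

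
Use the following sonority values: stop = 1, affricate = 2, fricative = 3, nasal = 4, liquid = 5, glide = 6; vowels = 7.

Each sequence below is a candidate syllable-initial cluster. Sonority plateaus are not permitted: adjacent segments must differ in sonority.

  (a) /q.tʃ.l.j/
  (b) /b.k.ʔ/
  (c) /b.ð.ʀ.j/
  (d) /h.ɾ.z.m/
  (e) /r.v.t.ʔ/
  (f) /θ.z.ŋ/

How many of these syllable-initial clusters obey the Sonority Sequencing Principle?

(a) /q.tʃ.l.j/: profile 1-2-5-6 — obeys.
(b) /b.k.ʔ/: profile 1-1-1 — violates.
(c) /b.ð.ʀ.j/: profile 1-3-5-6 — obeys.
(d) /h.ɾ.z.m/: profile 3-5-3-4 — violates.
(e) /r.v.t.ʔ/: profile 5-3-1-1 — violates.
(f) /θ.z.ŋ/: profile 3-3-4 — violates.

2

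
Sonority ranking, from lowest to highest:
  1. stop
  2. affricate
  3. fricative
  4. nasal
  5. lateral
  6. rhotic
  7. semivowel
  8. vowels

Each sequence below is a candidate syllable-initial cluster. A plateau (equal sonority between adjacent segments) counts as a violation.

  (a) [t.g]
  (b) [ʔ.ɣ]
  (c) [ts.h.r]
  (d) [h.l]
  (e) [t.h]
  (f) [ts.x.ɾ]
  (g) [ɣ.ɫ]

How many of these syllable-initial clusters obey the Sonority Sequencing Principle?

6

(a) sonority 1-1: ill-formed.
(b) sonority 1-3: well-formed.
(c) sonority 2-3-6: well-formed.
(d) sonority 3-5: well-formed.
(e) sonority 1-3: well-formed.
(f) sonority 2-3-6: well-formed.
(g) sonority 3-5: well-formed.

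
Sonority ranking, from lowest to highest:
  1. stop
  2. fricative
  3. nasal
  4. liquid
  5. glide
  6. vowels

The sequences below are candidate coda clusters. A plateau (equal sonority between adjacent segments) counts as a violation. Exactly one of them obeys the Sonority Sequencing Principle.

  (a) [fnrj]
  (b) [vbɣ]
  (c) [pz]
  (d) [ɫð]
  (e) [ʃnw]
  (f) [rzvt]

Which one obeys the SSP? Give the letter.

(a) [fnrj]: profile 2-3-4-5 — violates.
(b) [vbɣ]: profile 2-1-2 — violates.
(c) [pz]: profile 1-2 — violates.
(d) [ɫð]: profile 4-2 — obeys.
(e) [ʃnw]: profile 2-3-5 — violates.
(f) [rzvt]: profile 4-2-2-1 — violates.

d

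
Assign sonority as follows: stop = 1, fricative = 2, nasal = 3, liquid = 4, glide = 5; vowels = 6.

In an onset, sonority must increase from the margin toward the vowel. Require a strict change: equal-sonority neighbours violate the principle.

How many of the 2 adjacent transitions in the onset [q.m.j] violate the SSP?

0

/q/ is a stop (sonority 1).
/m/ is a nasal (sonority 3).
/j/ is a glide (sonority 5).
/q/→/m/: 1→3 (rises) — ok.
/m/→/j/: 3→5 (rises) — ok.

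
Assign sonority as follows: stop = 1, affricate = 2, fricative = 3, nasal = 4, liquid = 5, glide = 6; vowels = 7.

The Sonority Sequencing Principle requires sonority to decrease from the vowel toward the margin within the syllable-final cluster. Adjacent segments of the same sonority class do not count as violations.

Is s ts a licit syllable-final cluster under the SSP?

/s/: fricative = 3.
/ts/: affricate = 2.
The profile 3-2 strictly falls, so the syllable-final cluster satisfies the SSP.

yes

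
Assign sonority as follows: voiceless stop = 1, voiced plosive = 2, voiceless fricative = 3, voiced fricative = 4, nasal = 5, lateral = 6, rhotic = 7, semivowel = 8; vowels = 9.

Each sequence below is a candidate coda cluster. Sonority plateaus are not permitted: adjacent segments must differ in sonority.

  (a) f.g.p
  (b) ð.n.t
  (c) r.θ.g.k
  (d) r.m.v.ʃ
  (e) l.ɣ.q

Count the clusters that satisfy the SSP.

4

(a) 3-2-1 → obeys
(b) 4-5-1 → violates
(c) 7-3-2-1 → obeys
(d) 7-5-4-3 → obeys
(e) 6-4-1 → obeys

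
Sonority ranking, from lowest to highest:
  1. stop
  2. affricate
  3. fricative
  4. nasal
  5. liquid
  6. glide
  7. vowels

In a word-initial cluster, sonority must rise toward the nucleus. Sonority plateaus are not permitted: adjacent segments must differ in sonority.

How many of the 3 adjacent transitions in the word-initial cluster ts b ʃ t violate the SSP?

2

/ts/: affricate = 2.
/b/: stop = 1.
/ʃ/: fricative = 3.
/t/: stop = 1.
/ts/→/b/: 2→1 (does not rise) — violation.
/b/→/ʃ/: 1→3 (rises) — ok.
/ʃ/→/t/: 3→1 (does not rise) — violation.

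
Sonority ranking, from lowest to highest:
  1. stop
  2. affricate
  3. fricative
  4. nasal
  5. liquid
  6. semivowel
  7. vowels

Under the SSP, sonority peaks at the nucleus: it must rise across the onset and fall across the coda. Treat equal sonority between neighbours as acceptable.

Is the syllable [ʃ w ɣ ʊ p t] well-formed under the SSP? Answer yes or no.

Onset: /ʃ/ is a fricative (sonority 3), /w/ is a semivowel (sonority 6), /ɣ/ is a fricative (sonority 3); then the nucleus /ʊ/ (sonority 7).
Onset profile 3-6-3-7 — does not rise throughout.
Coda: /p/ is a stop (sonority 1), /t/ is a stop (sonority 1).
Coda profile 7-1-1 — falls from the nucleus.

no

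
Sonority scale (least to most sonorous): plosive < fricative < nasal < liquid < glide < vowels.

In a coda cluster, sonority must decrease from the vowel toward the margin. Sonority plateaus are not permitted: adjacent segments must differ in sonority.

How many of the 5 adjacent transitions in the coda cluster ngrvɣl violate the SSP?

/n/ is a nasal (sonority 3).
/g/ is a plosive (sonority 1).
/r/ is a liquid (sonority 4).
/v/ is a fricative (sonority 2).
/ɣ/ is a fricative (sonority 2).
/l/ is a liquid (sonority 4).
/n/→/g/: 3→1 (falls) — ok.
/g/→/r/: 1→4 (does not fall) — violation.
/r/→/v/: 4→2 (falls) — ok.
/v/→/ɣ/: 2→2 (plateau) — violation.
/ɣ/→/l/: 2→4 (does not fall) — violation.

3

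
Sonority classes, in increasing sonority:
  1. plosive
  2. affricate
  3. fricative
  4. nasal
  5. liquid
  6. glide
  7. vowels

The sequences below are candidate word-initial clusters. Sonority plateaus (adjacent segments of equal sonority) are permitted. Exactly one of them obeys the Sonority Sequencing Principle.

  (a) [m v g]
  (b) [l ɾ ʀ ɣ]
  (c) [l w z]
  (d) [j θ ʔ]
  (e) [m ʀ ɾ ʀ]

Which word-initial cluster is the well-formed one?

e

(a) sonority 4-3-1: ill-formed.
(b) sonority 5-5-5-3: ill-formed.
(c) sonority 5-6-3: ill-formed.
(d) sonority 6-3-1: ill-formed.
(e) sonority 4-5-5-5: well-formed.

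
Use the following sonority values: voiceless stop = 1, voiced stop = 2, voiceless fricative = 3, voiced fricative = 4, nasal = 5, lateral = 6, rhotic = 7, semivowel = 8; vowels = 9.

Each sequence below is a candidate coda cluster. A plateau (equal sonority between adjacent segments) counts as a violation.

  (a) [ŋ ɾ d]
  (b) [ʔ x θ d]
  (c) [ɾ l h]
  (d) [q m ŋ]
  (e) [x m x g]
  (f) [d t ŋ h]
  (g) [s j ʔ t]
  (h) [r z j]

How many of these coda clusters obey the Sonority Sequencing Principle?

1

(a) [ŋ ɾ d]: profile 5-7-2 — violates.
(b) [ʔ x θ d]: profile 1-3-3-2 — violates.
(c) [ɾ l h]: profile 7-6-3 — obeys.
(d) [q m ŋ]: profile 1-5-5 — violates.
(e) [x m x g]: profile 3-5-3-2 — violates.
(f) [d t ŋ h]: profile 2-1-5-3 — violates.
(g) [s j ʔ t]: profile 3-8-1-1 — violates.
(h) [r z j]: profile 7-4-8 — violates.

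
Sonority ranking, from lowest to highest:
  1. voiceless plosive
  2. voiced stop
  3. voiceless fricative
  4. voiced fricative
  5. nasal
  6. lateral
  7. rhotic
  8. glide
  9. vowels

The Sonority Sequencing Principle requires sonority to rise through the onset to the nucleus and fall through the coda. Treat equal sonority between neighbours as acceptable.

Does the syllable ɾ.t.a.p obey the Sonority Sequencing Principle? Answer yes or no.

no

Onset: /ɾ/ is a rhotic (sonority 7), /t/ is a voiceless plosive (sonority 1); then the nucleus /a/ (sonority 9).
Onset profile 7-1-9 — does not rise throughout.
Coda: /p/ is a voiceless plosive (sonority 1).
Coda profile 9-1 — falls from the nucleus.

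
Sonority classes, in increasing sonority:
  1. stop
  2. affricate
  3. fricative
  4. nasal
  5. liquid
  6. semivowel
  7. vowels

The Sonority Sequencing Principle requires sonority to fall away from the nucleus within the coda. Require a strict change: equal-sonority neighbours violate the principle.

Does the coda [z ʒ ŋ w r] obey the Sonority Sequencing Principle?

/z/: fricative = 3.
/ʒ/: fricative = 3.
/ŋ/: nasal = 4.
/w/: semivowel = 6.
/r/: liquid = 5.
The profile is 3-3-4-6-5. Between /z/ (3) and /ʒ/ (3) sonority does not fall, so the cluster violates the SSP.

no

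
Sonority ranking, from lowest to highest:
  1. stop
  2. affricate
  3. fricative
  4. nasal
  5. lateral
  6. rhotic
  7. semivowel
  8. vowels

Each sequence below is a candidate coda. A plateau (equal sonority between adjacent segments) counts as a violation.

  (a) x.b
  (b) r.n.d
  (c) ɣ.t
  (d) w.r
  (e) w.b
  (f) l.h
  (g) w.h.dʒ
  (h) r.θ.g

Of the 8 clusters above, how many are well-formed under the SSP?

8

(a) sonority 3-1: well-formed.
(b) sonority 6-4-1: well-formed.
(c) sonority 3-1: well-formed.
(d) sonority 7-6: well-formed.
(e) sonority 7-1: well-formed.
(f) sonority 5-3: well-formed.
(g) sonority 7-3-2: well-formed.
(h) sonority 6-3-1: well-formed.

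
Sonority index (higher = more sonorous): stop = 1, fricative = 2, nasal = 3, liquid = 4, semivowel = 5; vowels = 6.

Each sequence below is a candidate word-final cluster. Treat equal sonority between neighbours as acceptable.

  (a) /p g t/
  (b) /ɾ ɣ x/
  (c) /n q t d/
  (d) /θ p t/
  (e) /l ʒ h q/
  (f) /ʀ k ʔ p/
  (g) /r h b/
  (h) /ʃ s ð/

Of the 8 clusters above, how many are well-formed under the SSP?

8

(a) 1-1-1 → obeys
(b) 4-2-2 → obeys
(c) 3-1-1-1 → obeys
(d) 2-1-1 → obeys
(e) 4-2-2-1 → obeys
(f) 4-1-1-1 → obeys
(g) 4-2-1 → obeys
(h) 2-2-2 → obeys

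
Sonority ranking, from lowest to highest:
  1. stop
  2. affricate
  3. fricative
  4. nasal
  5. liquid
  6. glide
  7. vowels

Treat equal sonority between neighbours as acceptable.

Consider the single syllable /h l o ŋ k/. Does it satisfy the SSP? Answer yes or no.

yes

Onset: /h/ is a fricative (sonority 3), /l/ is a liquid (sonority 5); then the nucleus /o/ (sonority 7).
Onset profile 3-5-7 — rises to the nucleus.
Coda: /ŋ/ is a nasal (sonority 4), /k/ is a stop (sonority 1).
Coda profile 7-4-1 — falls from the nucleus.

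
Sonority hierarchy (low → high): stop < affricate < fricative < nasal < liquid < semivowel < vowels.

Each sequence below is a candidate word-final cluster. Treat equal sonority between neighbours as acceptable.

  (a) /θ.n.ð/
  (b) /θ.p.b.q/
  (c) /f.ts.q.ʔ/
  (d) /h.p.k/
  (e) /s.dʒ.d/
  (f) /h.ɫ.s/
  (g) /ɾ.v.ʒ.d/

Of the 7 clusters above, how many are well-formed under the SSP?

(a) 3-4-3 → violates
(b) 3-1-1-1 → obeys
(c) 3-2-1-1 → obeys
(d) 3-1-1 → obeys
(e) 3-2-1 → obeys
(f) 3-5-3 → violates
(g) 5-3-3-1 → obeys

5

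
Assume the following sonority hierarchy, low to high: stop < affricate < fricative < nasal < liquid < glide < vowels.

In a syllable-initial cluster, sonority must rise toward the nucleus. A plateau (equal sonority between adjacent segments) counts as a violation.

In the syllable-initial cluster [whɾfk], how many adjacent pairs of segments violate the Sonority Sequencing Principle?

/w/ is a glide (sonority 6).
/h/ is a fricative (sonority 3).
/ɾ/ is a liquid (sonority 5).
/f/ is a fricative (sonority 3).
/k/ is a stop (sonority 1).
/w/→/h/: 6→3 (does not rise) — violation.
/h/→/ɾ/: 3→5 (rises) — ok.
/ɾ/→/f/: 5→3 (does not rise) — violation.
/f/→/k/: 3→1 (does not rise) — violation.

3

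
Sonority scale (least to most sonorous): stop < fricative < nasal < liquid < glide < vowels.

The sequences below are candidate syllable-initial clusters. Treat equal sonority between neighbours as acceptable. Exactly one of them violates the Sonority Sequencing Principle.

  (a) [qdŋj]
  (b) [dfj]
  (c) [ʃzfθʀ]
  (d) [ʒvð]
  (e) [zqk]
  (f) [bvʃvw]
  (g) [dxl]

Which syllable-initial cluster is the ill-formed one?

(a) [qdŋj]: profile 1-1-3-5 — obeys.
(b) [dfj]: profile 1-2-5 — obeys.
(c) [ʃzfθʀ]: profile 2-2-2-2-4 — obeys.
(d) [ʒvð]: profile 2-2-2 — obeys.
(e) [zqk]: profile 2-1-1 — violates.
(f) [bvʃvw]: profile 1-2-2-2-5 — obeys.
(g) [dxl]: profile 1-2-4 — obeys.

e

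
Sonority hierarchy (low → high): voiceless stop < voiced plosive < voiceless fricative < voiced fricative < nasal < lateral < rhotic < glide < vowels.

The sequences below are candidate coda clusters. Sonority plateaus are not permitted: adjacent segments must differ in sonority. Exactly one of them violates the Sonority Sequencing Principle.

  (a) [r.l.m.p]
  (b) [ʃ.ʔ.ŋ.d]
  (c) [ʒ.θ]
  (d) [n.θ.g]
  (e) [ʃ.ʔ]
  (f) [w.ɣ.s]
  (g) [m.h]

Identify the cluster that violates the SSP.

b

(a) sonority 7-6-5-1: well-formed.
(b) sonority 3-1-5-2: ill-formed.
(c) sonority 4-3: well-formed.
(d) sonority 5-3-2: well-formed.
(e) sonority 3-1: well-formed.
(f) sonority 8-4-3: well-formed.
(g) sonority 5-3: well-formed.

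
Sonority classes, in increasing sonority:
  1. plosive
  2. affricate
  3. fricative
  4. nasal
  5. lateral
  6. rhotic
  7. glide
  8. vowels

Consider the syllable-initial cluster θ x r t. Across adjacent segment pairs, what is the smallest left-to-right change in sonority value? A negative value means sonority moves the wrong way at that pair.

/θ/ — fricative, sonority 3.
/x/ — fricative, sonority 3.
/r/ — rhotic, sonority 6.
/t/ — plosive, sonority 1.
/θ/→/x/: change +0.
/x/→/r/: change +3.
/r/→/t/: change -5.
Minimum = -5.

-5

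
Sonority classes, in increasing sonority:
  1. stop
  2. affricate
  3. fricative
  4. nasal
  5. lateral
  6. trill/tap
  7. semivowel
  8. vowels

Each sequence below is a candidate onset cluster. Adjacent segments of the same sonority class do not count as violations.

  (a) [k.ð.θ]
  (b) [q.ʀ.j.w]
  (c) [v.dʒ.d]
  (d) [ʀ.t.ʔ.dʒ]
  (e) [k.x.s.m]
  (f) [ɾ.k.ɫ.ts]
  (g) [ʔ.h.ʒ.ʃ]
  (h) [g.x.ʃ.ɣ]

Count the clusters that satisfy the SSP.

(a) [k.ð.θ]: profile 1-3-3 — obeys.
(b) [q.ʀ.j.w]: profile 1-6-7-7 — obeys.
(c) [v.dʒ.d]: profile 3-2-1 — violates.
(d) [ʀ.t.ʔ.dʒ]: profile 6-1-1-2 — violates.
(e) [k.x.s.m]: profile 1-3-3-4 — obeys.
(f) [ɾ.k.ɫ.ts]: profile 6-1-5-2 — violates.
(g) [ʔ.h.ʒ.ʃ]: profile 1-3-3-3 — obeys.
(h) [g.x.ʃ.ɣ]: profile 1-3-3-3 — obeys.

5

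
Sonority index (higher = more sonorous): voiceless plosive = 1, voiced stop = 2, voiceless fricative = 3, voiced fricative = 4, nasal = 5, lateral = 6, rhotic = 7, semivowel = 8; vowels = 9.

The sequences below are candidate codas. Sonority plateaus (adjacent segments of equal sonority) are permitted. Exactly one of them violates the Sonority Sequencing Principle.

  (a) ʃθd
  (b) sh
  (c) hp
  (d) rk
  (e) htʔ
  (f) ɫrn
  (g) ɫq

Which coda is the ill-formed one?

f

(a) sonority 3-3-2: well-formed.
(b) sonority 3-3: well-formed.
(c) sonority 3-1: well-formed.
(d) sonority 7-1: well-formed.
(e) sonority 3-1-1: well-formed.
(f) sonority 6-7-5: ill-formed.
(g) sonority 6-1: well-formed.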